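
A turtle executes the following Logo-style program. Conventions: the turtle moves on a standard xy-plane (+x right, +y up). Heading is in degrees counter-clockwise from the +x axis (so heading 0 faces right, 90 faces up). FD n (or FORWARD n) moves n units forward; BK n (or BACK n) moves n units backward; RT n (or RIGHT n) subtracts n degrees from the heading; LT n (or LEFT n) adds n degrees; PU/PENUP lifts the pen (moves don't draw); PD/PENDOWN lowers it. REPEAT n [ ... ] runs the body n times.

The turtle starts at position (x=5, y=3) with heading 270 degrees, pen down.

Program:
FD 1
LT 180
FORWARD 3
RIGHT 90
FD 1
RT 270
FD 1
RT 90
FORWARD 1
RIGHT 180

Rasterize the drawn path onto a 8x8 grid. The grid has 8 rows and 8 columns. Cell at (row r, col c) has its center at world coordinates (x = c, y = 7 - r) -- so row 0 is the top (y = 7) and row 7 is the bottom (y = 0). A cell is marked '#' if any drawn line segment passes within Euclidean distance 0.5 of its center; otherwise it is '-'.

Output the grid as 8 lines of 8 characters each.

Answer: --------
------##
-----##-
-----#--
-----#--
-----#--
--------
--------

Derivation:
Segment 0: (5,3) -> (5,2)
Segment 1: (5,2) -> (5,5)
Segment 2: (5,5) -> (6,5)
Segment 3: (6,5) -> (6,6)
Segment 4: (6,6) -> (7,6)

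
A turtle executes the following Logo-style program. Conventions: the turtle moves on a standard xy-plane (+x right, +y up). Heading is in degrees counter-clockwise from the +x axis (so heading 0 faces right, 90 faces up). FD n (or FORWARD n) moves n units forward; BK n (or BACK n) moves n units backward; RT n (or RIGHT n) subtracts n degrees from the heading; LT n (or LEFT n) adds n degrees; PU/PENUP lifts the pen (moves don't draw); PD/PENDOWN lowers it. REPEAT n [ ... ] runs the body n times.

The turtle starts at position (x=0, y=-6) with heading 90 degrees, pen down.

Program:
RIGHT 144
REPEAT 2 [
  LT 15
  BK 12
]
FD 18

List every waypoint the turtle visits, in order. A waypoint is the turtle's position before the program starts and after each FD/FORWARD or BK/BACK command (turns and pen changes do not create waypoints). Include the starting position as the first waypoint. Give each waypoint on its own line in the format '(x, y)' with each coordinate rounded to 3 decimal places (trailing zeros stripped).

Answer: (0, -6)
(-9.326, 1.552)
(-20.288, 6.433)
(-3.844, -0.889)

Derivation:
Executing turtle program step by step:
Start: pos=(0,-6), heading=90, pen down
RT 144: heading 90 -> 306
REPEAT 2 [
  -- iteration 1/2 --
  LT 15: heading 306 -> 321
  BK 12: (0,-6) -> (-9.326,1.552) [heading=321, draw]
  -- iteration 2/2 --
  LT 15: heading 321 -> 336
  BK 12: (-9.326,1.552) -> (-20.288,6.433) [heading=336, draw]
]
FD 18: (-20.288,6.433) -> (-3.844,-0.889) [heading=336, draw]
Final: pos=(-3.844,-0.889), heading=336, 3 segment(s) drawn
Waypoints (4 total):
(0, -6)
(-9.326, 1.552)
(-20.288, 6.433)
(-3.844, -0.889)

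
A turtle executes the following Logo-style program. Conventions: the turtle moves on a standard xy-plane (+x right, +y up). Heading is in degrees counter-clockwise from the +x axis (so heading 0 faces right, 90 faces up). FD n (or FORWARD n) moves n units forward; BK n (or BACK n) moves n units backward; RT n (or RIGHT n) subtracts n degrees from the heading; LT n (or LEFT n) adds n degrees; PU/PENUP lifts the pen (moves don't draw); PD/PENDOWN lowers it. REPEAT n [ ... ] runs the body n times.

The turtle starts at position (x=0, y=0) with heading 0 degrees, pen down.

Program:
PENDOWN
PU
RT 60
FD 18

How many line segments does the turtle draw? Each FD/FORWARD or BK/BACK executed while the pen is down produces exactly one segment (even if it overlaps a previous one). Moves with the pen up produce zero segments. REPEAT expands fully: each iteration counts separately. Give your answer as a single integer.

Executing turtle program step by step:
Start: pos=(0,0), heading=0, pen down
PD: pen down
PU: pen up
RT 60: heading 0 -> 300
FD 18: (0,0) -> (9,-15.588) [heading=300, move]
Final: pos=(9,-15.588), heading=300, 0 segment(s) drawn
Segments drawn: 0

Answer: 0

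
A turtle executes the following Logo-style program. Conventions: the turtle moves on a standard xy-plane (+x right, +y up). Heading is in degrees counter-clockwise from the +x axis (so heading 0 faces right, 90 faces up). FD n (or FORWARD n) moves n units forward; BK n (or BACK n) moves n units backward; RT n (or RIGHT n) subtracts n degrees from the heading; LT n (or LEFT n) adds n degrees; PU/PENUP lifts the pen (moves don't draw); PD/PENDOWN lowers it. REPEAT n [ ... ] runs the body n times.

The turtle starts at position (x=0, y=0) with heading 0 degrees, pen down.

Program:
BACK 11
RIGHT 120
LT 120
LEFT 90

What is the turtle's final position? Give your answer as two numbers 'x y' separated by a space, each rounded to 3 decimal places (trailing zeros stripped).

Executing turtle program step by step:
Start: pos=(0,0), heading=0, pen down
BK 11: (0,0) -> (-11,0) [heading=0, draw]
RT 120: heading 0 -> 240
LT 120: heading 240 -> 0
LT 90: heading 0 -> 90
Final: pos=(-11,0), heading=90, 1 segment(s) drawn

Answer: -11 0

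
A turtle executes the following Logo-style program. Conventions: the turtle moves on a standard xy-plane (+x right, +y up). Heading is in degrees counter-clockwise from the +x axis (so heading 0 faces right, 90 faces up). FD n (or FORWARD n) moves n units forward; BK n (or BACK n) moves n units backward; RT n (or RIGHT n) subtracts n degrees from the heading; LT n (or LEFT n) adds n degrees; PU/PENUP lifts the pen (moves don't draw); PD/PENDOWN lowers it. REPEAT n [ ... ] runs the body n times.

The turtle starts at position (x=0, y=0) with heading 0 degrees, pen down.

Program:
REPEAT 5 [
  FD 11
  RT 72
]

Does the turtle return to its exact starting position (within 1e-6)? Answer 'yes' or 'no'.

Executing turtle program step by step:
Start: pos=(0,0), heading=0, pen down
REPEAT 5 [
  -- iteration 1/5 --
  FD 11: (0,0) -> (11,0) [heading=0, draw]
  RT 72: heading 0 -> 288
  -- iteration 2/5 --
  FD 11: (11,0) -> (14.399,-10.462) [heading=288, draw]
  RT 72: heading 288 -> 216
  -- iteration 3/5 --
  FD 11: (14.399,-10.462) -> (5.5,-16.927) [heading=216, draw]
  RT 72: heading 216 -> 144
  -- iteration 4/5 --
  FD 11: (5.5,-16.927) -> (-3.399,-10.462) [heading=144, draw]
  RT 72: heading 144 -> 72
  -- iteration 5/5 --
  FD 11: (-3.399,-10.462) -> (0,0) [heading=72, draw]
  RT 72: heading 72 -> 0
]
Final: pos=(0,0), heading=0, 5 segment(s) drawn

Start position: (0, 0)
Final position: (0, 0)
Distance = 0; < 1e-6 -> CLOSED

Answer: yes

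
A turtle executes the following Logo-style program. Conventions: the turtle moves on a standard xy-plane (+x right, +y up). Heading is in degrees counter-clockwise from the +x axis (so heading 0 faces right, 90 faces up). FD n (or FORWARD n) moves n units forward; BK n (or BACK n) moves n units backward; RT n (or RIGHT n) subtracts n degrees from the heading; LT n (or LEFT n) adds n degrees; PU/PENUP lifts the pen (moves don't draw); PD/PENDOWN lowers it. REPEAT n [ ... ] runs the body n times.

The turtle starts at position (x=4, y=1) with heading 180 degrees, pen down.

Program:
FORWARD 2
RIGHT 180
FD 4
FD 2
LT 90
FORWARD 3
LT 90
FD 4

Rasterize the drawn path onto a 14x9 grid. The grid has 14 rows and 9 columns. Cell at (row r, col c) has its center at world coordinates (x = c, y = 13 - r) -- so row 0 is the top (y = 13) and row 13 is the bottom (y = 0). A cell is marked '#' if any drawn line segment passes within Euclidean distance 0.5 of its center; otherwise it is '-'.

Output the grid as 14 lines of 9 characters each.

Segment 0: (4,1) -> (2,1)
Segment 1: (2,1) -> (6,1)
Segment 2: (6,1) -> (8,1)
Segment 3: (8,1) -> (8,4)
Segment 4: (8,4) -> (4,4)

Answer: ---------
---------
---------
---------
---------
---------
---------
---------
---------
----#####
--------#
--------#
--#######
---------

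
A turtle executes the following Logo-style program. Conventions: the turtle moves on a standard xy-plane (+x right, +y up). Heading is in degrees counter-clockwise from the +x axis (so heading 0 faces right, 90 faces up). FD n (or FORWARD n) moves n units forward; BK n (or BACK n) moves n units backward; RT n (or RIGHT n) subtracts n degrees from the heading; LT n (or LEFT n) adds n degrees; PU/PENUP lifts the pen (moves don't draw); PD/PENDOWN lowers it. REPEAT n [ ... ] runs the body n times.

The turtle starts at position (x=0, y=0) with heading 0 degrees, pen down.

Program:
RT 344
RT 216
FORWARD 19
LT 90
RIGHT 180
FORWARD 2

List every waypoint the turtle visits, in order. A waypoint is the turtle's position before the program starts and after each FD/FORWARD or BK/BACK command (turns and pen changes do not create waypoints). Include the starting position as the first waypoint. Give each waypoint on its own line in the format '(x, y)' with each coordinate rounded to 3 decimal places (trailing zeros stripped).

Executing turtle program step by step:
Start: pos=(0,0), heading=0, pen down
RT 344: heading 0 -> 16
RT 216: heading 16 -> 160
FD 19: (0,0) -> (-17.854,6.498) [heading=160, draw]
LT 90: heading 160 -> 250
RT 180: heading 250 -> 70
FD 2: (-17.854,6.498) -> (-17.17,8.378) [heading=70, draw]
Final: pos=(-17.17,8.378), heading=70, 2 segment(s) drawn
Waypoints (3 total):
(0, 0)
(-17.854, 6.498)
(-17.17, 8.378)

Answer: (0, 0)
(-17.854, 6.498)
(-17.17, 8.378)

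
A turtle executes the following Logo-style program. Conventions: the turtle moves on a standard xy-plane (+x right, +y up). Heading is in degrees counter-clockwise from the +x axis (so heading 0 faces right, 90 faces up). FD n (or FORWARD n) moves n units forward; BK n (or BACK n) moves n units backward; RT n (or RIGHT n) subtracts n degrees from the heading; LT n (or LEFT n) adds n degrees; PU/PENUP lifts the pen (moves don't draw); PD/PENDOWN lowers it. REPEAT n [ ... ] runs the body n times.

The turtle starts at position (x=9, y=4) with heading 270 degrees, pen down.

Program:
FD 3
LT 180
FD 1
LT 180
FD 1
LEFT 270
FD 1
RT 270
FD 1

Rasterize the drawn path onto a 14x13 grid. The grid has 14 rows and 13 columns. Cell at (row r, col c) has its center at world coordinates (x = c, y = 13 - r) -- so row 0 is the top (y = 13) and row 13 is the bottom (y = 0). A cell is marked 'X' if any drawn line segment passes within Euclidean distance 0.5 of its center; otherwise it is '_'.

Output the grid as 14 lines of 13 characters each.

Answer: _____________
_____________
_____________
_____________
_____________
_____________
_____________
_____________
_____________
_________X___
_________X___
_________X___
________XX___
________X____

Derivation:
Segment 0: (9,4) -> (9,1)
Segment 1: (9,1) -> (9,2)
Segment 2: (9,2) -> (9,1)
Segment 3: (9,1) -> (8,1)
Segment 4: (8,1) -> (8,0)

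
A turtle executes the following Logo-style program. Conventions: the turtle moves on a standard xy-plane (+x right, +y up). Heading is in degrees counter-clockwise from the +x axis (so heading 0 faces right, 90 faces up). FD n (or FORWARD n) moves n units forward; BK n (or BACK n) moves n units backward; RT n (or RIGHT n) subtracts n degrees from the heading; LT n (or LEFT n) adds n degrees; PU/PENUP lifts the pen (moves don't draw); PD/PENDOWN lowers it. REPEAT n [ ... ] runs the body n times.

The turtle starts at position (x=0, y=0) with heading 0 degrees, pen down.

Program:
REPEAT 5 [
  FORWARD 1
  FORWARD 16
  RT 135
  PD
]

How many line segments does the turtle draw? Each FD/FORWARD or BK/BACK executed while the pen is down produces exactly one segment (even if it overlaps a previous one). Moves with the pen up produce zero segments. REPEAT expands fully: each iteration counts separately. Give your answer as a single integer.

Answer: 10

Derivation:
Executing turtle program step by step:
Start: pos=(0,0), heading=0, pen down
REPEAT 5 [
  -- iteration 1/5 --
  FD 1: (0,0) -> (1,0) [heading=0, draw]
  FD 16: (1,0) -> (17,0) [heading=0, draw]
  RT 135: heading 0 -> 225
  PD: pen down
  -- iteration 2/5 --
  FD 1: (17,0) -> (16.293,-0.707) [heading=225, draw]
  FD 16: (16.293,-0.707) -> (4.979,-12.021) [heading=225, draw]
  RT 135: heading 225 -> 90
  PD: pen down
  -- iteration 3/5 --
  FD 1: (4.979,-12.021) -> (4.979,-11.021) [heading=90, draw]
  FD 16: (4.979,-11.021) -> (4.979,4.979) [heading=90, draw]
  RT 135: heading 90 -> 315
  PD: pen down
  -- iteration 4/5 --
  FD 1: (4.979,4.979) -> (5.686,4.272) [heading=315, draw]
  FD 16: (5.686,4.272) -> (17,-7.042) [heading=315, draw]
  RT 135: heading 315 -> 180
  PD: pen down
  -- iteration 5/5 --
  FD 1: (17,-7.042) -> (16,-7.042) [heading=180, draw]
  FD 16: (16,-7.042) -> (0,-7.042) [heading=180, draw]
  RT 135: heading 180 -> 45
  PD: pen down
]
Final: pos=(0,-7.042), heading=45, 10 segment(s) drawn
Segments drawn: 10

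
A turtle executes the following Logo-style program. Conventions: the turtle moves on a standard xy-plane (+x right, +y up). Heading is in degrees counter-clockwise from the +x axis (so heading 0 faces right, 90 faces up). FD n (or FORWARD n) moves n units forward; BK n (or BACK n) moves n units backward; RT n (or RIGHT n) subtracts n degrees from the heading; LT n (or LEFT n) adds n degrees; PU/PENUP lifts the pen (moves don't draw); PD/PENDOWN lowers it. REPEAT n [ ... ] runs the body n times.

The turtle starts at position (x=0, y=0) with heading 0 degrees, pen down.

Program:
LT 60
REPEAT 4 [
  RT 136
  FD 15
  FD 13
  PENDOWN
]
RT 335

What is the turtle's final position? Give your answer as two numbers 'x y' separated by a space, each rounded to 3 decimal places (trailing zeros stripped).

Executing turtle program step by step:
Start: pos=(0,0), heading=0, pen down
LT 60: heading 0 -> 60
REPEAT 4 [
  -- iteration 1/4 --
  RT 136: heading 60 -> 284
  FD 15: (0,0) -> (3.629,-14.554) [heading=284, draw]
  FD 13: (3.629,-14.554) -> (6.774,-27.168) [heading=284, draw]
  PD: pen down
  -- iteration 2/4 --
  RT 136: heading 284 -> 148
  FD 15: (6.774,-27.168) -> (-5.947,-19.219) [heading=148, draw]
  FD 13: (-5.947,-19.219) -> (-16.972,-12.331) [heading=148, draw]
  PD: pen down
  -- iteration 3/4 --
  RT 136: heading 148 -> 12
  FD 15: (-16.972,-12.331) -> (-2.299,-9.212) [heading=12, draw]
  FD 13: (-2.299,-9.212) -> (10.417,-6.509) [heading=12, draw]
  PD: pen down
  -- iteration 4/4 --
  RT 136: heading 12 -> 236
  FD 15: (10.417,-6.509) -> (2.029,-18.945) [heading=236, draw]
  FD 13: (2.029,-18.945) -> (-5.241,-29.722) [heading=236, draw]
  PD: pen down
]
RT 335: heading 236 -> 261
Final: pos=(-5.241,-29.722), heading=261, 8 segment(s) drawn

Answer: -5.241 -29.722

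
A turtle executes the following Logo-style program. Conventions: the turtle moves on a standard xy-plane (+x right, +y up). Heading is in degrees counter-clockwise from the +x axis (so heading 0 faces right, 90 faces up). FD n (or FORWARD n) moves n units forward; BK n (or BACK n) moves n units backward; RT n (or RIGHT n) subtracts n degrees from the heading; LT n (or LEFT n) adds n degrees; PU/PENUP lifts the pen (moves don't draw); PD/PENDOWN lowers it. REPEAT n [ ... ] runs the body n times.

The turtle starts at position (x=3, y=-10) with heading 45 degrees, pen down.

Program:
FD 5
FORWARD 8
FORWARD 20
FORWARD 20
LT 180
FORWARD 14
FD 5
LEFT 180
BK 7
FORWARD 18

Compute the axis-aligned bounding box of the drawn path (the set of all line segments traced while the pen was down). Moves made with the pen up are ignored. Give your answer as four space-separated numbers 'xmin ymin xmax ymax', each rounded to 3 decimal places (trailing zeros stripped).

Answer: 3 -10 40.477 27.477

Derivation:
Executing turtle program step by step:
Start: pos=(3,-10), heading=45, pen down
FD 5: (3,-10) -> (6.536,-6.464) [heading=45, draw]
FD 8: (6.536,-6.464) -> (12.192,-0.808) [heading=45, draw]
FD 20: (12.192,-0.808) -> (26.335,13.335) [heading=45, draw]
FD 20: (26.335,13.335) -> (40.477,27.477) [heading=45, draw]
LT 180: heading 45 -> 225
FD 14: (40.477,27.477) -> (30.577,17.577) [heading=225, draw]
FD 5: (30.577,17.577) -> (27.042,14.042) [heading=225, draw]
LT 180: heading 225 -> 45
BK 7: (27.042,14.042) -> (22.092,9.092) [heading=45, draw]
FD 18: (22.092,9.092) -> (34.82,21.82) [heading=45, draw]
Final: pos=(34.82,21.82), heading=45, 8 segment(s) drawn

Segment endpoints: x in {3, 6.536, 12.192, 22.092, 26.335, 27.042, 30.577, 34.82, 40.477}, y in {-10, -6.464, -0.808, 9.092, 13.335, 14.042, 17.577, 21.82, 27.477}
xmin=3, ymin=-10, xmax=40.477, ymax=27.477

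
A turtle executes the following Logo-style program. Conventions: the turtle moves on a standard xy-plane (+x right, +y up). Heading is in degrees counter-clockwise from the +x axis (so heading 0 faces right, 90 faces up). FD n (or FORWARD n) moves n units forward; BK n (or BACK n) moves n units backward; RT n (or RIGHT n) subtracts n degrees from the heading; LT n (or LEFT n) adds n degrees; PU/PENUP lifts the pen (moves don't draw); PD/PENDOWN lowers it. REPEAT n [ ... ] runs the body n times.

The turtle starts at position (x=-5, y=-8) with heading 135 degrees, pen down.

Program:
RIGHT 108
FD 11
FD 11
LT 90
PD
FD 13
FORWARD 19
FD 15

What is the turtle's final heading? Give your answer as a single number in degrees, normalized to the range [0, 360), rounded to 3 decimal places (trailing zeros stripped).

Executing turtle program step by step:
Start: pos=(-5,-8), heading=135, pen down
RT 108: heading 135 -> 27
FD 11: (-5,-8) -> (4.801,-3.006) [heading=27, draw]
FD 11: (4.801,-3.006) -> (14.602,1.988) [heading=27, draw]
LT 90: heading 27 -> 117
PD: pen down
FD 13: (14.602,1.988) -> (8.7,13.571) [heading=117, draw]
FD 19: (8.7,13.571) -> (0.074,30.5) [heading=117, draw]
FD 15: (0.074,30.5) -> (-6.735,43.865) [heading=117, draw]
Final: pos=(-6.735,43.865), heading=117, 5 segment(s) drawn

Answer: 117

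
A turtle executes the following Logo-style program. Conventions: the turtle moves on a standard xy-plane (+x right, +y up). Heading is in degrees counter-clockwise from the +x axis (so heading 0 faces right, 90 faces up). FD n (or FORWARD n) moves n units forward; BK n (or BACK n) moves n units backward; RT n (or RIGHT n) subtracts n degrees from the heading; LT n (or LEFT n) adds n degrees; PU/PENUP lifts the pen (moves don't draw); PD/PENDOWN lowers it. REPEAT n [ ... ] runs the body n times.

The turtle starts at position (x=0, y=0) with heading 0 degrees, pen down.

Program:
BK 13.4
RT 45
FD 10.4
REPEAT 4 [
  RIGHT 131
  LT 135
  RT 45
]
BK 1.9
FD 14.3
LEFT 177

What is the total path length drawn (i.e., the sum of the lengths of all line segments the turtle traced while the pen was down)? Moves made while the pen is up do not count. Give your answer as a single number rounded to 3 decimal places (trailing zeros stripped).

Answer: 40

Derivation:
Executing turtle program step by step:
Start: pos=(0,0), heading=0, pen down
BK 13.4: (0,0) -> (-13.4,0) [heading=0, draw]
RT 45: heading 0 -> 315
FD 10.4: (-13.4,0) -> (-6.046,-7.354) [heading=315, draw]
REPEAT 4 [
  -- iteration 1/4 --
  RT 131: heading 315 -> 184
  LT 135: heading 184 -> 319
  RT 45: heading 319 -> 274
  -- iteration 2/4 --
  RT 131: heading 274 -> 143
  LT 135: heading 143 -> 278
  RT 45: heading 278 -> 233
  -- iteration 3/4 --
  RT 131: heading 233 -> 102
  LT 135: heading 102 -> 237
  RT 45: heading 237 -> 192
  -- iteration 4/4 --
  RT 131: heading 192 -> 61
  LT 135: heading 61 -> 196
  RT 45: heading 196 -> 151
]
BK 1.9: (-6.046,-7.354) -> (-4.384,-8.275) [heading=151, draw]
FD 14.3: (-4.384,-8.275) -> (-16.891,-1.342) [heading=151, draw]
LT 177: heading 151 -> 328
Final: pos=(-16.891,-1.342), heading=328, 4 segment(s) drawn

Segment lengths:
  seg 1: (0,0) -> (-13.4,0), length = 13.4
  seg 2: (-13.4,0) -> (-6.046,-7.354), length = 10.4
  seg 3: (-6.046,-7.354) -> (-4.384,-8.275), length = 1.9
  seg 4: (-4.384,-8.275) -> (-16.891,-1.342), length = 14.3
Total = 40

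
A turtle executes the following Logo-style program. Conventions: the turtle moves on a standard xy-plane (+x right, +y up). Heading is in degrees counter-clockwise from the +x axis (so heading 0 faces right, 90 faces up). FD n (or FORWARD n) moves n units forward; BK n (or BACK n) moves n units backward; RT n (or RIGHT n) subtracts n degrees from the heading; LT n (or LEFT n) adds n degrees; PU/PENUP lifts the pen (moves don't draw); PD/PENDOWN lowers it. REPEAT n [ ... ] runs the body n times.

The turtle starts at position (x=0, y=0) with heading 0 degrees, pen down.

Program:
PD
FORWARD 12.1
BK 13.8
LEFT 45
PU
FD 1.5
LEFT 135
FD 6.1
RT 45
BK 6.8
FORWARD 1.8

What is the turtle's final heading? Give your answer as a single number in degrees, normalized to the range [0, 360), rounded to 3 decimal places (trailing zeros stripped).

Executing turtle program step by step:
Start: pos=(0,0), heading=0, pen down
PD: pen down
FD 12.1: (0,0) -> (12.1,0) [heading=0, draw]
BK 13.8: (12.1,0) -> (-1.7,0) [heading=0, draw]
LT 45: heading 0 -> 45
PU: pen up
FD 1.5: (-1.7,0) -> (-0.639,1.061) [heading=45, move]
LT 135: heading 45 -> 180
FD 6.1: (-0.639,1.061) -> (-6.739,1.061) [heading=180, move]
RT 45: heading 180 -> 135
BK 6.8: (-6.739,1.061) -> (-1.931,-3.748) [heading=135, move]
FD 1.8: (-1.931,-3.748) -> (-3.204,-2.475) [heading=135, move]
Final: pos=(-3.204,-2.475), heading=135, 2 segment(s) drawn

Answer: 135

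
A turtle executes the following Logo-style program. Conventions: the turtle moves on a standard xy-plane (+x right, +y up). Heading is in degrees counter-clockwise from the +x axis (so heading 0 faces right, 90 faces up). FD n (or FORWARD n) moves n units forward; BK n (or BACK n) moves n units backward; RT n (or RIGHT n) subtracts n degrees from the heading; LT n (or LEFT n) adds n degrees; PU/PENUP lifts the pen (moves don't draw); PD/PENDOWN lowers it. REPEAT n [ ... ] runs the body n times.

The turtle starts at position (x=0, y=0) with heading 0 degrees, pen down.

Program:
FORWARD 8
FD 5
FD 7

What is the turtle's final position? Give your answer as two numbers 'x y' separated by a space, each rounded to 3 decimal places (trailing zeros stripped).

Executing turtle program step by step:
Start: pos=(0,0), heading=0, pen down
FD 8: (0,0) -> (8,0) [heading=0, draw]
FD 5: (8,0) -> (13,0) [heading=0, draw]
FD 7: (13,0) -> (20,0) [heading=0, draw]
Final: pos=(20,0), heading=0, 3 segment(s) drawn

Answer: 20 0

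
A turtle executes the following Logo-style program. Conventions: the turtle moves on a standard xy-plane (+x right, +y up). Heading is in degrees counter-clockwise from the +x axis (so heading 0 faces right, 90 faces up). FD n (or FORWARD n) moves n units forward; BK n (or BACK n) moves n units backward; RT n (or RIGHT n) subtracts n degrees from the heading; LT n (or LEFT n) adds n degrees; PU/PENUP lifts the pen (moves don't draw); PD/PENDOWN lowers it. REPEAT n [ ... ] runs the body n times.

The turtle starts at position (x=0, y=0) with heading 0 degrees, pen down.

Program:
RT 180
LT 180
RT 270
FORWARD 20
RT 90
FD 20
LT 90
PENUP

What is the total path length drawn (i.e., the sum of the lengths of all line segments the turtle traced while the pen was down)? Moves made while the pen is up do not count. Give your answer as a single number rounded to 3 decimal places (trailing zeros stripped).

Answer: 40

Derivation:
Executing turtle program step by step:
Start: pos=(0,0), heading=0, pen down
RT 180: heading 0 -> 180
LT 180: heading 180 -> 0
RT 270: heading 0 -> 90
FD 20: (0,0) -> (0,20) [heading=90, draw]
RT 90: heading 90 -> 0
FD 20: (0,20) -> (20,20) [heading=0, draw]
LT 90: heading 0 -> 90
PU: pen up
Final: pos=(20,20), heading=90, 2 segment(s) drawn

Segment lengths:
  seg 1: (0,0) -> (0,20), length = 20
  seg 2: (0,20) -> (20,20), length = 20
Total = 40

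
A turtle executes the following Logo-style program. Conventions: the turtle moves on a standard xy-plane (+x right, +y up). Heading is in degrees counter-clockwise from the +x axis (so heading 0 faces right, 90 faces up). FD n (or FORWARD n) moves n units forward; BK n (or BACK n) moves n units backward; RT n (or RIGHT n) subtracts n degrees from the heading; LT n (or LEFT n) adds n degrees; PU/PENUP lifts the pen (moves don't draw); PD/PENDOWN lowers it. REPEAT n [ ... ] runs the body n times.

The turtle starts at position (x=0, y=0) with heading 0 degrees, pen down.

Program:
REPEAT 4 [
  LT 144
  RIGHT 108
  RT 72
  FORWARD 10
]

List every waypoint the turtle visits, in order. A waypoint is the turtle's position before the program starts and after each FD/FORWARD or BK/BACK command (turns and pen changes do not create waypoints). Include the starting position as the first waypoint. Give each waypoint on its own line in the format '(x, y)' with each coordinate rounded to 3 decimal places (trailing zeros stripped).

Executing turtle program step by step:
Start: pos=(0,0), heading=0, pen down
REPEAT 4 [
  -- iteration 1/4 --
  LT 144: heading 0 -> 144
  RT 108: heading 144 -> 36
  RT 72: heading 36 -> 324
  FD 10: (0,0) -> (8.09,-5.878) [heading=324, draw]
  -- iteration 2/4 --
  LT 144: heading 324 -> 108
  RT 108: heading 108 -> 0
  RT 72: heading 0 -> 288
  FD 10: (8.09,-5.878) -> (11.18,-15.388) [heading=288, draw]
  -- iteration 3/4 --
  LT 144: heading 288 -> 72
  RT 108: heading 72 -> 324
  RT 72: heading 324 -> 252
  FD 10: (11.18,-15.388) -> (8.09,-24.899) [heading=252, draw]
  -- iteration 4/4 --
  LT 144: heading 252 -> 36
  RT 108: heading 36 -> 288
  RT 72: heading 288 -> 216
  FD 10: (8.09,-24.899) -> (0,-30.777) [heading=216, draw]
]
Final: pos=(0,-30.777), heading=216, 4 segment(s) drawn
Waypoints (5 total):
(0, 0)
(8.09, -5.878)
(11.18, -15.388)
(8.09, -24.899)
(0, -30.777)

Answer: (0, 0)
(8.09, -5.878)
(11.18, -15.388)
(8.09, -24.899)
(0, -30.777)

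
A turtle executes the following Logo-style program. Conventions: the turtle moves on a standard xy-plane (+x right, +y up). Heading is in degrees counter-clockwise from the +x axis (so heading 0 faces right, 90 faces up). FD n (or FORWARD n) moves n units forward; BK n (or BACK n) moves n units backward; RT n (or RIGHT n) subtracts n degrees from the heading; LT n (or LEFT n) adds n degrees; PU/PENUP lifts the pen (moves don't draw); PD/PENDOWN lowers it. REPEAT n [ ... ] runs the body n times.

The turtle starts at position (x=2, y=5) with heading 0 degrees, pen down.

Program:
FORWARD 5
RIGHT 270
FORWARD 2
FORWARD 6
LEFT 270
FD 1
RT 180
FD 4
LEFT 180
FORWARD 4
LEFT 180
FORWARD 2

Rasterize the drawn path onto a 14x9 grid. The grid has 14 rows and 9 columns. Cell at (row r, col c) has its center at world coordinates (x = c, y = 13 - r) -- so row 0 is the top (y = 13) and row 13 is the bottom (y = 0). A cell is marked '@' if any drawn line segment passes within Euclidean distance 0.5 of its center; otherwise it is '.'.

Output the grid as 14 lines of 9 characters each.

Segment 0: (2,5) -> (7,5)
Segment 1: (7,5) -> (7,7)
Segment 2: (7,7) -> (7,13)
Segment 3: (7,13) -> (8,13)
Segment 4: (8,13) -> (4,13)
Segment 5: (4,13) -> (8,13)
Segment 6: (8,13) -> (6,13)

Answer: ....@@@@@
.......@.
.......@.
.......@.
.......@.
.......@.
.......@.
.......@.
..@@@@@@.
.........
.........
.........
.........
.........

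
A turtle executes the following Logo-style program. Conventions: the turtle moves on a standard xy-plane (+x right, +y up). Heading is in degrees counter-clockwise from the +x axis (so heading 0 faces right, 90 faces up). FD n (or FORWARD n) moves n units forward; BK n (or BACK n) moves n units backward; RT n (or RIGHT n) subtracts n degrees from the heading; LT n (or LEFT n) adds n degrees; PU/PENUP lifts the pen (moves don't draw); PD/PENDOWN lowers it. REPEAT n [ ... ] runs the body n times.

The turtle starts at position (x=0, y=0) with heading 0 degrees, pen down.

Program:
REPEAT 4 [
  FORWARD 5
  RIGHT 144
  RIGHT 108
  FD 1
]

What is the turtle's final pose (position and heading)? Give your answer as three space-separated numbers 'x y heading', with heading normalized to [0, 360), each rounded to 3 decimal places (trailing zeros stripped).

Answer: 3.455 -0.396 72

Derivation:
Executing turtle program step by step:
Start: pos=(0,0), heading=0, pen down
REPEAT 4 [
  -- iteration 1/4 --
  FD 5: (0,0) -> (5,0) [heading=0, draw]
  RT 144: heading 0 -> 216
  RT 108: heading 216 -> 108
  FD 1: (5,0) -> (4.691,0.951) [heading=108, draw]
  -- iteration 2/4 --
  FD 5: (4.691,0.951) -> (3.146,5.706) [heading=108, draw]
  RT 144: heading 108 -> 324
  RT 108: heading 324 -> 216
  FD 1: (3.146,5.706) -> (2.337,5.119) [heading=216, draw]
  -- iteration 3/4 --
  FD 5: (2.337,5.119) -> (-1.708,2.18) [heading=216, draw]
  RT 144: heading 216 -> 72
  RT 108: heading 72 -> 324
  FD 1: (-1.708,2.18) -> (-0.899,1.592) [heading=324, draw]
  -- iteration 4/4 --
  FD 5: (-0.899,1.592) -> (3.146,-1.347) [heading=324, draw]
  RT 144: heading 324 -> 180
  RT 108: heading 180 -> 72
  FD 1: (3.146,-1.347) -> (3.455,-0.396) [heading=72, draw]
]
Final: pos=(3.455,-0.396), heading=72, 8 segment(s) drawn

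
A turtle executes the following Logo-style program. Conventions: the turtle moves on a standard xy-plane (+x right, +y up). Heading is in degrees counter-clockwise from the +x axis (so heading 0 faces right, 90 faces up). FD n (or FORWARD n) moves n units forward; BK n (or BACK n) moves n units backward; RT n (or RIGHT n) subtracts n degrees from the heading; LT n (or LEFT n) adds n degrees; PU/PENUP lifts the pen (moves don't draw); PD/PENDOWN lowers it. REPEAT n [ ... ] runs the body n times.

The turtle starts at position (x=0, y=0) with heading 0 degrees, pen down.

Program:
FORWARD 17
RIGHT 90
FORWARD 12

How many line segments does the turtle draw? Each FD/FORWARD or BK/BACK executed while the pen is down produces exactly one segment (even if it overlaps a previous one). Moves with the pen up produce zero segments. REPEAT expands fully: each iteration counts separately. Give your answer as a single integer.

Answer: 2

Derivation:
Executing turtle program step by step:
Start: pos=(0,0), heading=0, pen down
FD 17: (0,0) -> (17,0) [heading=0, draw]
RT 90: heading 0 -> 270
FD 12: (17,0) -> (17,-12) [heading=270, draw]
Final: pos=(17,-12), heading=270, 2 segment(s) drawn
Segments drawn: 2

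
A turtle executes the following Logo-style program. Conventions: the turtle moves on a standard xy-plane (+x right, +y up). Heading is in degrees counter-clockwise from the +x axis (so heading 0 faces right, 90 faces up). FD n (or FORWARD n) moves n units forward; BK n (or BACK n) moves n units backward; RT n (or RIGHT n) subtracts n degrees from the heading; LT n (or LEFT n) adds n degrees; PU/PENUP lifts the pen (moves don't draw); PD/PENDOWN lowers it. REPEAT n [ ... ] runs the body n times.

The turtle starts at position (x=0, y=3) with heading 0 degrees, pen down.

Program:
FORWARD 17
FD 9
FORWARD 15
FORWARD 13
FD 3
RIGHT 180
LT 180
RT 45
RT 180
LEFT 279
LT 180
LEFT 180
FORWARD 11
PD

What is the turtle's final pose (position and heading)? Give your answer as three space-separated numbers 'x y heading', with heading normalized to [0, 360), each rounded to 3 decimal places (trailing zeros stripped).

Executing turtle program step by step:
Start: pos=(0,3), heading=0, pen down
FD 17: (0,3) -> (17,3) [heading=0, draw]
FD 9: (17,3) -> (26,3) [heading=0, draw]
FD 15: (26,3) -> (41,3) [heading=0, draw]
FD 13: (41,3) -> (54,3) [heading=0, draw]
FD 3: (54,3) -> (57,3) [heading=0, draw]
RT 180: heading 0 -> 180
LT 180: heading 180 -> 0
RT 45: heading 0 -> 315
RT 180: heading 315 -> 135
LT 279: heading 135 -> 54
LT 180: heading 54 -> 234
LT 180: heading 234 -> 54
FD 11: (57,3) -> (63.466,11.899) [heading=54, draw]
PD: pen down
Final: pos=(63.466,11.899), heading=54, 6 segment(s) drawn

Answer: 63.466 11.899 54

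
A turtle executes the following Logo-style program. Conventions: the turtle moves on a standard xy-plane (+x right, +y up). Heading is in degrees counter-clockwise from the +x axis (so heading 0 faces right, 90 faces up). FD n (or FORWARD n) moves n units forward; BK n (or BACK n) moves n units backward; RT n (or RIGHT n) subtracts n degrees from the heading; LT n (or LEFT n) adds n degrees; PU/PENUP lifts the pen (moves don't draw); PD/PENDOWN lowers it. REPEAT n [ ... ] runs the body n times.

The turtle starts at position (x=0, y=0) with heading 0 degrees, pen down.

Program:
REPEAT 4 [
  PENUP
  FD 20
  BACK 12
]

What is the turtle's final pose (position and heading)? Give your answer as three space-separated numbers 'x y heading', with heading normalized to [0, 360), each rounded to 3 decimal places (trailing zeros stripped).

Answer: 32 0 0

Derivation:
Executing turtle program step by step:
Start: pos=(0,0), heading=0, pen down
REPEAT 4 [
  -- iteration 1/4 --
  PU: pen up
  FD 20: (0,0) -> (20,0) [heading=0, move]
  BK 12: (20,0) -> (8,0) [heading=0, move]
  -- iteration 2/4 --
  PU: pen up
  FD 20: (8,0) -> (28,0) [heading=0, move]
  BK 12: (28,0) -> (16,0) [heading=0, move]
  -- iteration 3/4 --
  PU: pen up
  FD 20: (16,0) -> (36,0) [heading=0, move]
  BK 12: (36,0) -> (24,0) [heading=0, move]
  -- iteration 4/4 --
  PU: pen up
  FD 20: (24,0) -> (44,0) [heading=0, move]
  BK 12: (44,0) -> (32,0) [heading=0, move]
]
Final: pos=(32,0), heading=0, 0 segment(s) drawn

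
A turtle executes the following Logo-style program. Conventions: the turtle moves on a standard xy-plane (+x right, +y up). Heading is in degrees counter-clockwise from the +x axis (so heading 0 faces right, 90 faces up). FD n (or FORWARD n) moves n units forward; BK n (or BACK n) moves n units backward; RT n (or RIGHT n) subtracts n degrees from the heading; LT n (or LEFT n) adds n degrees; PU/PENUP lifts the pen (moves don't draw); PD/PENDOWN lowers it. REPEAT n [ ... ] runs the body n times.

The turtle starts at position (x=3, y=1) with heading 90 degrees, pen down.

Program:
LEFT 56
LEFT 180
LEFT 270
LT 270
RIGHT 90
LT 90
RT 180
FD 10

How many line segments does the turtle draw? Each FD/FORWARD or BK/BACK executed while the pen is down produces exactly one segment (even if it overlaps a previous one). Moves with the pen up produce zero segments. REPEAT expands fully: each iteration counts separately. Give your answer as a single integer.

Executing turtle program step by step:
Start: pos=(3,1), heading=90, pen down
LT 56: heading 90 -> 146
LT 180: heading 146 -> 326
LT 270: heading 326 -> 236
LT 270: heading 236 -> 146
RT 90: heading 146 -> 56
LT 90: heading 56 -> 146
RT 180: heading 146 -> 326
FD 10: (3,1) -> (11.29,-4.592) [heading=326, draw]
Final: pos=(11.29,-4.592), heading=326, 1 segment(s) drawn
Segments drawn: 1

Answer: 1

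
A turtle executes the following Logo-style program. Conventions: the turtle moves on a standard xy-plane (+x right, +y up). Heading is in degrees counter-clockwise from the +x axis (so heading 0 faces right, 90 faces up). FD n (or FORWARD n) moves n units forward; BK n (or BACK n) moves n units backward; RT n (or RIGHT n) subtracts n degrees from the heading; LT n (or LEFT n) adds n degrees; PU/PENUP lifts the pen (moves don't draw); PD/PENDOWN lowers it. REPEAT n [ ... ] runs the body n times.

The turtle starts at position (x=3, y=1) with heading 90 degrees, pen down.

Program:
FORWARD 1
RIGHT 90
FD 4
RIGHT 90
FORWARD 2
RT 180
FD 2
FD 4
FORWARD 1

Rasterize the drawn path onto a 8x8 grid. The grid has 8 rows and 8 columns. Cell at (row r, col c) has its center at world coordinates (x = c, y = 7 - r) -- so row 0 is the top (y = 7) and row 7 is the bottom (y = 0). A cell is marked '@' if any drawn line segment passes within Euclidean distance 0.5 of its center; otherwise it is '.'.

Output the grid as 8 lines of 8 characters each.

Segment 0: (3,1) -> (3,2)
Segment 1: (3,2) -> (7,2)
Segment 2: (7,2) -> (7,0)
Segment 3: (7,0) -> (7,2)
Segment 4: (7,2) -> (7,6)
Segment 5: (7,6) -> (7,7)

Answer: .......@
.......@
.......@
.......@
.......@
...@@@@@
...@...@
.......@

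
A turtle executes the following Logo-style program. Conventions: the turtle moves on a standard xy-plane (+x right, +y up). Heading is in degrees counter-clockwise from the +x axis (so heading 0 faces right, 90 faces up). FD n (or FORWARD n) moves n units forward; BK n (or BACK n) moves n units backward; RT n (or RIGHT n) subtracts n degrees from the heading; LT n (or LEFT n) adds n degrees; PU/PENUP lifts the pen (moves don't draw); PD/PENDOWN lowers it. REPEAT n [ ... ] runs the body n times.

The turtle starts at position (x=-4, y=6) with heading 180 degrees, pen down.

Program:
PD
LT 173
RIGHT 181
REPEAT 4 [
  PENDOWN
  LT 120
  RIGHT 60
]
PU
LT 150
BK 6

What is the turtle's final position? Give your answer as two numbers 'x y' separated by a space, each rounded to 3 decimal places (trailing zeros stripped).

Executing turtle program step by step:
Start: pos=(-4,6), heading=180, pen down
PD: pen down
LT 173: heading 180 -> 353
RT 181: heading 353 -> 172
REPEAT 4 [
  -- iteration 1/4 --
  PD: pen down
  LT 120: heading 172 -> 292
  RT 60: heading 292 -> 232
  -- iteration 2/4 --
  PD: pen down
  LT 120: heading 232 -> 352
  RT 60: heading 352 -> 292
  -- iteration 3/4 --
  PD: pen down
  LT 120: heading 292 -> 52
  RT 60: heading 52 -> 352
  -- iteration 4/4 --
  PD: pen down
  LT 120: heading 352 -> 112
  RT 60: heading 112 -> 52
]
PU: pen up
LT 150: heading 52 -> 202
BK 6: (-4,6) -> (1.563,8.248) [heading=202, move]
Final: pos=(1.563,8.248), heading=202, 0 segment(s) drawn

Answer: 1.563 8.248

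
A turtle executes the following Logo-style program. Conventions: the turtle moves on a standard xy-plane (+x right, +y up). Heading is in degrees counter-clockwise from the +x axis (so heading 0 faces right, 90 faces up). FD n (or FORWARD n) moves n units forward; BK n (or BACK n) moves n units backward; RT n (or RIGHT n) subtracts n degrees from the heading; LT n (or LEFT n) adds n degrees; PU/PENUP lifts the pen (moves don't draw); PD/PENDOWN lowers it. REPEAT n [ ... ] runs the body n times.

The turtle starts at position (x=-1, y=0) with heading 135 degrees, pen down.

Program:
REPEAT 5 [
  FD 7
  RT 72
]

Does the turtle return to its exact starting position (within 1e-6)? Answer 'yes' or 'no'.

Answer: yes

Derivation:
Executing turtle program step by step:
Start: pos=(-1,0), heading=135, pen down
REPEAT 5 [
  -- iteration 1/5 --
  FD 7: (-1,0) -> (-5.95,4.95) [heading=135, draw]
  RT 72: heading 135 -> 63
  -- iteration 2/5 --
  FD 7: (-5.95,4.95) -> (-2.772,11.187) [heading=63, draw]
  RT 72: heading 63 -> 351
  -- iteration 3/5 --
  FD 7: (-2.772,11.187) -> (4.142,10.092) [heading=351, draw]
  RT 72: heading 351 -> 279
  -- iteration 4/5 --
  FD 7: (4.142,10.092) -> (5.237,3.178) [heading=279, draw]
  RT 72: heading 279 -> 207
  -- iteration 5/5 --
  FD 7: (5.237,3.178) -> (-1,0) [heading=207, draw]
  RT 72: heading 207 -> 135
]
Final: pos=(-1,0), heading=135, 5 segment(s) drawn

Start position: (-1, 0)
Final position: (-1, 0)
Distance = 0; < 1e-6 -> CLOSED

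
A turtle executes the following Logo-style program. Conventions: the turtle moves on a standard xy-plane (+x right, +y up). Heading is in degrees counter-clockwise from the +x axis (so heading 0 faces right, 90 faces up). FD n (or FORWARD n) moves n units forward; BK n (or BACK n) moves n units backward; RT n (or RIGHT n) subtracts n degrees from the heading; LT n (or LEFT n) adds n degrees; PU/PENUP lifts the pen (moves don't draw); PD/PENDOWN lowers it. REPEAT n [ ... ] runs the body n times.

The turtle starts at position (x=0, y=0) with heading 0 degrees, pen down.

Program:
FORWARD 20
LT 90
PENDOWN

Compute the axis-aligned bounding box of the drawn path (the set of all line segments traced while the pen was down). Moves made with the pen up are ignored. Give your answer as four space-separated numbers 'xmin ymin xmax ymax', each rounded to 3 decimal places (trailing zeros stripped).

Executing turtle program step by step:
Start: pos=(0,0), heading=0, pen down
FD 20: (0,0) -> (20,0) [heading=0, draw]
LT 90: heading 0 -> 90
PD: pen down
Final: pos=(20,0), heading=90, 1 segment(s) drawn

Segment endpoints: x in {0, 20}, y in {0}
xmin=0, ymin=0, xmax=20, ymax=0

Answer: 0 0 20 0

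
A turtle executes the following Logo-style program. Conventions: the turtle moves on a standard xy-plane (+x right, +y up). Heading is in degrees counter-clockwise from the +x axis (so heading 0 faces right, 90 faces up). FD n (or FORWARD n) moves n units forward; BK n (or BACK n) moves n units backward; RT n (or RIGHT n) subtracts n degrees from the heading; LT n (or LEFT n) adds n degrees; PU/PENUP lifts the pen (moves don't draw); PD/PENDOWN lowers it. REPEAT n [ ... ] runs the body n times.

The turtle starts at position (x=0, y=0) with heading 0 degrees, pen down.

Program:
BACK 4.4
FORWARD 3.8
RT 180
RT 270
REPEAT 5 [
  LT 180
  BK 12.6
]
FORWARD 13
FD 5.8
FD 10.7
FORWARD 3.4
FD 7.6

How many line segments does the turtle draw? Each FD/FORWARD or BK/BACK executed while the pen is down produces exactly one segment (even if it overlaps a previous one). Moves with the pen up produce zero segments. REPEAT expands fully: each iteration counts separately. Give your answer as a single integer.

Executing turtle program step by step:
Start: pos=(0,0), heading=0, pen down
BK 4.4: (0,0) -> (-4.4,0) [heading=0, draw]
FD 3.8: (-4.4,0) -> (-0.6,0) [heading=0, draw]
RT 180: heading 0 -> 180
RT 270: heading 180 -> 270
REPEAT 5 [
  -- iteration 1/5 --
  LT 180: heading 270 -> 90
  BK 12.6: (-0.6,0) -> (-0.6,-12.6) [heading=90, draw]
  -- iteration 2/5 --
  LT 180: heading 90 -> 270
  BK 12.6: (-0.6,-12.6) -> (-0.6,0) [heading=270, draw]
  -- iteration 3/5 --
  LT 180: heading 270 -> 90
  BK 12.6: (-0.6,0) -> (-0.6,-12.6) [heading=90, draw]
  -- iteration 4/5 --
  LT 180: heading 90 -> 270
  BK 12.6: (-0.6,-12.6) -> (-0.6,0) [heading=270, draw]
  -- iteration 5/5 --
  LT 180: heading 270 -> 90
  BK 12.6: (-0.6,0) -> (-0.6,-12.6) [heading=90, draw]
]
FD 13: (-0.6,-12.6) -> (-0.6,0.4) [heading=90, draw]
FD 5.8: (-0.6,0.4) -> (-0.6,6.2) [heading=90, draw]
FD 10.7: (-0.6,6.2) -> (-0.6,16.9) [heading=90, draw]
FD 3.4: (-0.6,16.9) -> (-0.6,20.3) [heading=90, draw]
FD 7.6: (-0.6,20.3) -> (-0.6,27.9) [heading=90, draw]
Final: pos=(-0.6,27.9), heading=90, 12 segment(s) drawn
Segments drawn: 12

Answer: 12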